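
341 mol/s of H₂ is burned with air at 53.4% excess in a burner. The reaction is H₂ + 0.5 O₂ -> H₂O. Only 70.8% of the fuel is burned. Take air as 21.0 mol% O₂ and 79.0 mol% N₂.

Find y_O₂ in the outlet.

Stoichiometric O₂ = 0.5 × 341 = 170.5 mol/s; O₂ fed = 170.5 × 1.534 = 261.5 mol/s.
N₂ fed = 261.5 × 79/21 = 983.9 mol/s.
Fuel reacted = 0.708 × 341 → ξ = 241.4 mol/s.
Outlet (n = n₀ + ν ξ):
  H₂: 341 − 1(241.4) = 99.57
  O₂: 261.5 − 0.5(241.4) = 140.8
  N₂: 983.9 (inert)
  H₂O: 0 + 1(241.4) = 241.4
Total out = 1466 mol/s; y_O₂ = 140.8 / 1466 = 0.09608.

0.0961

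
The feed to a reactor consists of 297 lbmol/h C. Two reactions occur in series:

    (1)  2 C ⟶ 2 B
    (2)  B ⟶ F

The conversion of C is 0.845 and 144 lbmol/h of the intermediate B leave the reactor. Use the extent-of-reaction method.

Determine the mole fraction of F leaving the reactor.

0.36

Conversion of C: C consumed = 2ξ₁ = 0.845 × 297 → ξ₁ = 125.5 lbmol/h.
B balance: n_B = 0 + 2ξ₁ − 1ξ₂ = 144 → ξ₂ = (2·125.5 − 144)/1 = 107 lbmol/h.
Outlet amounts (n = n₀ + Σ ν·ξ):
  C: 297 − 2(125.5) = 46.03
  B: 0 + 2(125.5) − 1(107) = 144
  F: 0 + 1(107) = 107
Total out = 297 lbmol/h; y_F = 107 / 297 = 0.3602.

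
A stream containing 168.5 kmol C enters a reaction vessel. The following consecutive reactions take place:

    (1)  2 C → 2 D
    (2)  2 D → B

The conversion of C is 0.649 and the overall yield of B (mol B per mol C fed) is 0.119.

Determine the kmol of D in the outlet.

69.3 kmol

Conversion of C: C consumed = 2ξ₁ = 0.649 × 168.5 → ξ₁ = 54.68 kmol.
Yield of B: 1ξ₂ / 168.5 = 0.119 → ξ₂ = 20.05 kmol.
Outlet amounts (n = n₀ + Σ ν·ξ):
  C: 168.5 − 2(54.68) = 59.14
  D: 0 + 2(54.68) − 2(20.05) = 69.25
  B: 0 + 1(20.05) = 20.05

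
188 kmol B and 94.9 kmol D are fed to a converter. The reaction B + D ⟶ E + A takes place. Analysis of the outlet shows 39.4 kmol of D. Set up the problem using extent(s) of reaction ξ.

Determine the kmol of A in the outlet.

55.5 kmol

For D: n = n₀ − 1ξ → 39.4 = 94.9 − 1ξ, giving ξ = 55.5 kmol.
Outlet amounts (n = n₀ + ν ξ):
  B: 188 − 1(55.5) = 132.5
  D: 94.9 − 1(55.5) = 39.4
  E: 0 + 1(55.5) = 55.5
  A: 0 + 1(55.5) = 55.5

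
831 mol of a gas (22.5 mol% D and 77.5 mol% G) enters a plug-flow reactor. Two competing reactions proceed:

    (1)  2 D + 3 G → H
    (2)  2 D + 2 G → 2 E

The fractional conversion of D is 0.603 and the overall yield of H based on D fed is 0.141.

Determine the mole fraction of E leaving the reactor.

Yield of H: 1ξ₁ / 187 = 0.141 → ξ₁ = 26.36 mol.
Conversion of D: 2ξ₁ + 2ξ₂ = 0.603 × 187 = 112.7 → ξ₂ = 30.01 mol.
Outlet amounts (n = n₀ + Σ ν·ξ):
  D: 187 − 2(26.36) − 2(30.01) = 74.23
  G: 644 − 3(26.36) − 2(30.01) = 504.9
  H: 0 + 1(26.36) = 26.36
  E: 0 + 2(30.01) = 60.02
Total out = 665.5 mol; y_E = 60.02 / 665.5 = 0.09018.

0.0902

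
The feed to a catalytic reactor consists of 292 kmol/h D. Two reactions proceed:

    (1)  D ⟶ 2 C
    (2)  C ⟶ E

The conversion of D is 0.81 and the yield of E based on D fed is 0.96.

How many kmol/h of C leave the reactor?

193 kmol/h

Conversion of D: D consumed = 1ξ₁ = 0.81 × 292 → ξ₁ = 236.5 kmol/h.
Yield of E: 1ξ₂ / 292 = 0.96 → ξ₂ = 280.3 kmol/h.
Outlet amounts (n = n₀ + Σ ν·ξ):
  D: 292 − 1(236.5) = 55.48
  C: 0 + 2(236.5) − 1(280.3) = 192.7
  E: 0 + 1(280.3) = 280.3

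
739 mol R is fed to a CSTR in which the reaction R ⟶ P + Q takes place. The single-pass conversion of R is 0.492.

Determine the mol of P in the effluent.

R reacted = 0.492 × 739 = 363.6 mol; ν_R = −1, so ξ = 363.6/1 = 363.6 mol.
Outlet amounts (n = n₀ + ν ξ):
  R: 739 − 1(363.6) = 375.4
  P: 0 + 1(363.6) = 363.6
  Q: 0 + 1(363.6) = 363.6

364 mol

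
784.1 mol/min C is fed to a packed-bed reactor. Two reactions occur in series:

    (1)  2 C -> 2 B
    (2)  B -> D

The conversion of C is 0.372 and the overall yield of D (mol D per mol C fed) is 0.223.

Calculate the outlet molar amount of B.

Conversion of C: C consumed = 2ξ₁ = 0.372 × 784.1 → ξ₁ = 145.8 mol/min.
Yield of D: 1ξ₂ / 784.1 = 0.223 → ξ₂ = 174.9 mol/min.
Outlet amounts (n = n₀ + Σ ν·ξ):
  C: 784.1 − 2(145.8) = 492.4
  B: 0 + 2(145.8) − 1(174.9) = 116.8
  D: 0 + 1(174.9) = 174.9

117 mol/min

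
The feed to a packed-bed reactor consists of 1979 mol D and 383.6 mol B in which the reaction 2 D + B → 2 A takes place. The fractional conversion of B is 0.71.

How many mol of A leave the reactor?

545 mol

B reacted = 0.71 × 383.6 = 272.4 mol; ν_B = −1, so ξ = 272.4/1 = 272.4 mol.
Outlet amounts (n = n₀ + ν ξ):
  D: 1979 − 2(272.4) = 1434
  B: 383.6 − 1(272.4) = 111.2
  A: 0 + 2(272.4) = 544.7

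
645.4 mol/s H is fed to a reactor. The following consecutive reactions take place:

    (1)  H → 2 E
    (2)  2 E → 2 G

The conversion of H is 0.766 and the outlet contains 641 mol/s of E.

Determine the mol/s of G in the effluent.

348 mol/s

Conversion of H: H consumed = 1ξ₁ = 0.766 × 645.4 → ξ₁ = 494.4 mol/s.
E balance: n_E = 0 + 2ξ₁ − 2ξ₂ = 641 → ξ₂ = (2·494.4 − 641)/2 = 173.9 mol/s.
Outlet amounts (n = n₀ + Σ ν·ξ):
  H: 645.4 − 1(494.4) = 151
  E: 0 + 2(494.4) − 2(173.9) = 641
  G: 0 + 2(173.9) = 347.8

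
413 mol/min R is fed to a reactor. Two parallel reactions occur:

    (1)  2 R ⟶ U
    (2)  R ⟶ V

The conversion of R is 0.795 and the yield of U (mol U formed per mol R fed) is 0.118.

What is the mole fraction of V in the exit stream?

Yield of U: 1ξ₁ / 413 = 0.118 → ξ₁ = 48.73 mol/min.
Conversion of R: 2ξ₁ + 1ξ₂ = 0.795 × 413 = 328.3 → ξ₂ = 230.9 mol/min.
Outlet amounts (n = n₀ + Σ ν·ξ):
  R: 413 − 2(48.73) − 1(230.9) = 84.66
  U: 0 + 1(48.73) = 48.73
  V: 0 + 1(230.9) = 230.9
Total out = 364.3 mol/min; y_V = 230.9 / 364.3 = 0.6338.

0.634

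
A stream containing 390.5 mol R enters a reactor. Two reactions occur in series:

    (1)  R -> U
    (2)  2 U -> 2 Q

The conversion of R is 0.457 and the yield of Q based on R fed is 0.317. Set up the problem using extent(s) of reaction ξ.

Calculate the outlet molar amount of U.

Conversion of R: R consumed = 1ξ₁ = 0.457 × 390.5 → ξ₁ = 178.5 mol.
Yield of Q: 2ξ₂ / 390.5 = 0.317 → ξ₂ = 61.89 mol.
Outlet amounts (n = n₀ + Σ ν·ξ):
  R: 390.5 − 1(178.5) = 212
  U: 0 + 1(178.5) − 2(61.89) = 54.67
  Q: 0 + 2(61.89) = 123.8

54.7 mol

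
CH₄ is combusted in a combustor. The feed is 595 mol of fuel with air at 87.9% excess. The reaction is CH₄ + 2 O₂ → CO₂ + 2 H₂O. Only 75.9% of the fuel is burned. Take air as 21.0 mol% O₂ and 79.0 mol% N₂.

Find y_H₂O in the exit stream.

0.0803

Stoichiometric O₂ = 2 × 595 = 1190 mol; O₂ fed = 1190 × 1.879 = 2236 mol.
N₂ fed = 2236 × 79/21 = 8412 mol.
Fuel reacted = 0.759 × 595 → ξ = 451.6 mol.
Outlet (n = n₀ + ν ξ):
  CH₄: 595 − 1(451.6) = 143.4
  O₂: 2236 − 2(451.6) = 1333
  N₂: 8412 (inert)
  CO₂: 0 + 1(451.6) = 451.6
  H₂O: 0 + 2(451.6) = 903.2
Total out = 11240 mol; y_H₂O = 903.2 / 11240 = 0.08034.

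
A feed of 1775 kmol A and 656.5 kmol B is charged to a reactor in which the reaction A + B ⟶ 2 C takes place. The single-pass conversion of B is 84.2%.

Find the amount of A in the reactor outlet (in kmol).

1220 kmol

B reacted = 0.842 × 656.5 = 552.8 kmol; ν_B = −1, so ξ = 552.8/1 = 552.8 kmol.
Outlet amounts (n = n₀ + ν ξ):
  A: 1775 − 1(552.8) = 1222
  B: 656.5 − 1(552.8) = 103.7
  C: 0 + 2(552.8) = 1106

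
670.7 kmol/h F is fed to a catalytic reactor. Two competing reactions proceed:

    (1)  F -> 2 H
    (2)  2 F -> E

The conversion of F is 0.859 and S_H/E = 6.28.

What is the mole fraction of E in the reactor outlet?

Conversion of F: F consumed = 0.859 × 670.7 = 576.1 kmol/h = 1ξ₁ + 2ξ₂.
Selectivity: 2ξ₁ / (1ξ₂) = 6.28 → ξ₁ = 3.14 ξ₂.
Substitute: (1·3.14 + 2) ξ₂ = 576.1 → ξ₂ = 112.1 kmol/h, ξ₁ = 352 kmol/h.
Outlet amounts (n = n₀ + Σ ν·ξ):
  F: 670.7 − 1(352) − 2(112.1) = 94.57
  H: 0 + 2(352) = 703.9
  E: 0 + 1(112.1) = 112.1
Total out = 910.6 kmol/h; y_E = 112.1 / 910.6 = 0.1231.

0.123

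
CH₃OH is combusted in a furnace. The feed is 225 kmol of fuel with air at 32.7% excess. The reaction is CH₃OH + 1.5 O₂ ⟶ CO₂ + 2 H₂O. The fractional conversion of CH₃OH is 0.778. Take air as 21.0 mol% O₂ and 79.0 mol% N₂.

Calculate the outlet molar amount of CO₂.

Stoichiometric O₂ = 1.5 × 225 = 337.5 kmol; O₂ fed = 337.5 × 1.327 = 447.9 kmol.
N₂ fed = 447.9 × 79/21 = 1685 kmol.
Fuel reacted = 0.778 × 225 → ξ = 175.1 kmol.
Outlet (n = n₀ + ν ξ):
  CH₃OH: 225 − 1(175.1) = 49.95
  O₂: 447.9 − 1.5(175.1) = 185.3
  N₂: 1685 (inert)
  CO₂: 0 + 1(175.1) = 175.1
  H₂O: 0 + 2(175.1) = 350.1

175 kmol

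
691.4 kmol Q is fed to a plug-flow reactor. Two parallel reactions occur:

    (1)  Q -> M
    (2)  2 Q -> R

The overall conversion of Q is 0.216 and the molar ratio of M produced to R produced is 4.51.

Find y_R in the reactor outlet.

Conversion of Q: Q consumed = 0.216 × 691.4 = 149.3 kmol = 1ξ₁ + 2ξ₂.
Selectivity: 1ξ₁ / (1ξ₂) = 4.51 → ξ₁ = 4.51 ξ₂.
Substitute: (1·4.51 + 2) ξ₂ = 149.3 → ξ₂ = 22.94 kmol, ξ₁ = 103.5 kmol.
Outlet amounts (n = n₀ + Σ ν·ξ):
  Q: 691.4 − 1(103.5) − 2(22.94) = 542.1
  M: 0 + 1(103.5) = 103.5
  R: 0 + 1(22.94) = 22.94
Total out = 668.5 kmol; y_R = 22.94 / 668.5 = 0.03432.

0.0343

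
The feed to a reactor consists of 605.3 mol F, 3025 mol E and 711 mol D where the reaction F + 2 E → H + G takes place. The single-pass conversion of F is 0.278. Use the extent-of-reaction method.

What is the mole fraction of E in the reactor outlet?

F reacted = 0.278 × 605.3 = 168.3 mol; ν_F = −1, so ξ = 168.3/1 = 168.3 mol.
Outlet amounts (n = n₀ + ν ξ):
  F: 605.3 − 1(168.3) = 437
  E: 3025 − 2(168.3) = 2688
  H: 0 + 1(168.3) = 168.3
  G: 0 + 1(168.3) = 168.3
  D: 711 (inert)
Total out = 4173 mol; y_E = 2688 / 4173 = 0.6442.

0.644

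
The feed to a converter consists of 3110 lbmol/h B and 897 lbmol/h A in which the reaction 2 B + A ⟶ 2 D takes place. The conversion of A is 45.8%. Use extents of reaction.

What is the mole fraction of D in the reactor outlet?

0.228

A reacted = 0.458 × 897 = 410.8 lbmol/h; ν_A = −1, so ξ = 410.8/1 = 410.8 lbmol/h.
Outlet amounts (n = n₀ + ν ξ):
  B: 3110 − 2(410.8) = 2288
  A: 897 − 1(410.8) = 486.2
  D: 0 + 2(410.8) = 821.7
Total out = 3596 lbmol/h; y_D = 821.7 / 3596 = 0.2285.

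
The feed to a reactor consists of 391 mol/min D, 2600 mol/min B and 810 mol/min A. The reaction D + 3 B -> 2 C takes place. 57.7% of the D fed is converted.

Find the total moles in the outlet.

3350 mol/min

D reacted = 0.577 × 391 = 225.6 mol/min; ν_D = −1, so ξ = 225.6/1 = 225.6 mol/min.
Outlet amounts (n = n₀ + ν ξ):
  D: 391 − 1(225.6) = 165.4
  B: 2600 − 3(225.6) = 1923
  C: 0 + 2(225.6) = 451.2
  A: 810 (inert)
Total out = 165.4 + 1923 + 451.2 + 810 = 3350 mol/min.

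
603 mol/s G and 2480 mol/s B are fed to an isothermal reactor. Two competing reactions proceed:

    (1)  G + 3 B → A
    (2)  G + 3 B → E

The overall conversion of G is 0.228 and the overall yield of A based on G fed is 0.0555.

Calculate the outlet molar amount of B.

2070 mol/s

Yield of A: 1ξ₁ / 603 = 0.0555 → ξ₁ = 33.47 mol/s.
Conversion of G: 1ξ₁ + 1ξ₂ = 0.228 × 603 = 137.5 → ξ₂ = 104 mol/s.
Outlet amounts (n = n₀ + Σ ν·ξ):
  G: 603 − 1(33.47) − 1(104) = 465.5
  B: 2480 − 3(33.47) − 3(104) = 2068
  A: 0 + 1(33.47) = 33.47
  E: 0 + 1(104) = 104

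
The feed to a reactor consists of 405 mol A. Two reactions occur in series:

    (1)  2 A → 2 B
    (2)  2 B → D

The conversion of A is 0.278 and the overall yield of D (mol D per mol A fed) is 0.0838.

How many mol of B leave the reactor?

Conversion of A: A consumed = 2ξ₁ = 0.278 × 405 → ξ₁ = 56.3 mol.
Yield of D: 1ξ₂ / 405 = 0.0838 → ξ₂ = 33.94 mol.
Outlet amounts (n = n₀ + Σ ν·ξ):
  A: 405 − 2(56.3) = 292.4
  B: 0 + 2(56.3) − 2(33.94) = 44.71
  D: 0 + 1(33.94) = 33.94

44.7 mol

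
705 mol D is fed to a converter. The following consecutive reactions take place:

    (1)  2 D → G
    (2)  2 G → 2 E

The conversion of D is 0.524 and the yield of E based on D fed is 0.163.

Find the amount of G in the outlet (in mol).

Conversion of D: D consumed = 2ξ₁ = 0.524 × 705 → ξ₁ = 184.7 mol.
Yield of E: 2ξ₂ / 705 = 0.163 → ξ₂ = 57.46 mol.
Outlet amounts (n = n₀ + Σ ν·ξ):
  D: 705 − 2(184.7) = 335.6
  G: 0 + 1(184.7) − 2(57.46) = 69.8
  E: 0 + 2(57.46) = 114.9

69.8 mol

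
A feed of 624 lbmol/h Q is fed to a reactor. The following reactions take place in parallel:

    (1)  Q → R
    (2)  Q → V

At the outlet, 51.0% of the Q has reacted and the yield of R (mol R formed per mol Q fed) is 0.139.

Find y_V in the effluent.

0.371

Yield of R: 1ξ₁ / 624 = 0.139 → ξ₁ = 86.74 lbmol/h.
Conversion of Q: 1ξ₁ + 1ξ₂ = 0.51 × 624 = 318.2 → ξ₂ = 231.5 lbmol/h.
Outlet amounts (n = n₀ + Σ ν·ξ):
  Q: 624 − 1(86.74) − 1(231.5) = 305.8
  R: 0 + 1(86.74) = 86.74
  V: 0 + 1(231.5) = 231.5
Total out = 624 lbmol/h; y_V = 231.5 / 624 = 0.371.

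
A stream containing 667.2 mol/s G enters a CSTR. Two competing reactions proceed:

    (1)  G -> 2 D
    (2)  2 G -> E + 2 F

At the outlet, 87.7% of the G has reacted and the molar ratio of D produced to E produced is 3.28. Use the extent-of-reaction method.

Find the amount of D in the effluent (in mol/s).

527 mol/s

Conversion of G: G consumed = 0.877 × 667.2 = 585.1 mol/s = 1ξ₁ + 2ξ₂.
Selectivity: 2ξ₁ / (1ξ₂) = 3.28 → ξ₁ = 1.64 ξ₂.
Substitute: (1·1.64 + 2) ξ₂ = 585.1 → ξ₂ = 160.8 mol/s, ξ₁ = 263.6 mol/s.
Outlet amounts (n = n₀ + Σ ν·ξ):
  G: 667.2 − 1(263.6) − 2(160.8) = 82.07
  D: 0 + 2(263.6) = 527.3
  E: 0 + 1(160.8) = 160.8
  F: 0 + 2(160.8) = 321.5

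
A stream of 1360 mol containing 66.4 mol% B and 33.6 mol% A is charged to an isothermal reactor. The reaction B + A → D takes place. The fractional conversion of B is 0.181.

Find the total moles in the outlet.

1200 mol

B reacted = 0.181 × 903 = 163.5 mol; ν_B = −1, so ξ = 163.5/1 = 163.5 mol.
Outlet amounts (n = n₀ + ν ξ):
  B: 903 − 1(163.5) = 739.6
  A: 457 − 1(163.5) = 293.5
  D: 0 + 1(163.5) = 163.5
Total out = 739.6 + 293.5 + 163.5 = 1197 mol.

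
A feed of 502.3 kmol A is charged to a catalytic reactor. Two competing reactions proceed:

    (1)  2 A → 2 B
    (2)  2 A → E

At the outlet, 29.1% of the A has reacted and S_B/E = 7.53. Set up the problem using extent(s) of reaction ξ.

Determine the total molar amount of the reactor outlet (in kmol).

487 kmol

Conversion of A: A consumed = 0.291 × 502.3 = 146.2 kmol = 2ξ₁ + 2ξ₂.
Selectivity: 2ξ₁ / (1ξ₂) = 7.53 → ξ₁ = 3.765 ξ₂.
Substitute: (2·3.765 + 2) ξ₂ = 146.2 → ξ₂ = 15.34 kmol, ξ₁ = 57.75 kmol.
Outlet amounts (n = n₀ + Σ ν·ξ):
  A: 502.3 − 2(57.75) − 2(15.34) = 356.1
  B: 0 + 2(57.75) = 115.5
  E: 0 + 1(15.34) = 15.34
Total out = 356.1 + 115.5 + 15.34 = 487 kmol.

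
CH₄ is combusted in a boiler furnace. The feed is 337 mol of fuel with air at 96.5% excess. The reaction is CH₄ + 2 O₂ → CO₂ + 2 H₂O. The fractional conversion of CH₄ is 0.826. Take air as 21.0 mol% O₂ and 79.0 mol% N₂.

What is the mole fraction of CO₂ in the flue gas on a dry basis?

Stoichiometric O₂ = 2 × 337 = 674 mol; O₂ fed = 674 × 1.965 = 1324 mol.
N₂ fed = 1324 × 79/21 = 4982 mol.
Fuel reacted = 0.826 × 337 → ξ = 278.4 mol.
Outlet (n = n₀ + ν ξ):
  CH₄: 337 − 1(278.4) = 58.64
  O₂: 1324 − 2(278.4) = 767.7
  N₂: 4982 (inert)
  CO₂: 0 + 1(278.4) = 278.4
  H₂O: 0 + 2(278.4) = 556.7
Dry total = 6087 mol; y_CO₂ (dry) = 278.4 / 6087 = 0.04573.

0.0457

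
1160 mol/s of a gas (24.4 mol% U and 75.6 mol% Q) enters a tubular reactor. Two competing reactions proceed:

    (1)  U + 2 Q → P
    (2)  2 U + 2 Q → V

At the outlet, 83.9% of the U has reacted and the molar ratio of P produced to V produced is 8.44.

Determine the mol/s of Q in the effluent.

448 mol/s

Conversion of U: U consumed = 0.839 × 283 = 237.5 mol/s = 1ξ₁ + 2ξ₂.
Selectivity: 1ξ₁ / (1ξ₂) = 8.44 → ξ₁ = 8.44 ξ₂.
Substitute: (1·8.44 + 2) ξ₂ = 237.5 → ξ₂ = 22.75 mol/s, ξ₁ = 192 mol/s.
Outlet amounts (n = n₀ + Σ ν·ξ):
  U: 283 − 1(192) − 2(22.75) = 45.57
  Q: 877 − 2(192) − 2(22.75) = 447.5
  P: 0 + 1(192) = 192
  V: 0 + 1(22.75) = 22.75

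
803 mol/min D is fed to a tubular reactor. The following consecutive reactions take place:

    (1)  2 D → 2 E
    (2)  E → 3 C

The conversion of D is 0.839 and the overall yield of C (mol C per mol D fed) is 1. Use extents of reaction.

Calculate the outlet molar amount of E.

Conversion of D: D consumed = 2ξ₁ = 0.839 × 803 → ξ₁ = 336.9 mol/min.
Yield of C: 3ξ₂ / 803 = 1 → ξ₂ = 267.7 mol/min.
Outlet amounts (n = n₀ + Σ ν·ξ):
  D: 803 − 2(336.9) = 129.3
  E: 0 + 2(336.9) − 1(267.7) = 406.1
  C: 0 + 3(267.7) = 803

406 mol/min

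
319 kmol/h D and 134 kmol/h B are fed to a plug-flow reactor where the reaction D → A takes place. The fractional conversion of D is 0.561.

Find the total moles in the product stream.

453 kmol/h

D reacted = 0.561 × 319 = 179 kmol/h; ν_D = −1, so ξ = 179/1 = 179 kmol/h.
Outlet amounts (n = n₀ + ν ξ):
  D: 319 − 1(179) = 140
  A: 0 + 1(179) = 179
  B: 134 (inert)
Total out = 140 + 179 + 134 = 453 kmol/h.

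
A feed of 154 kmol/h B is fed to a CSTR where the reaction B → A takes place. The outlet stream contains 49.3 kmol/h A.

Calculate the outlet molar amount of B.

For A: n = n₀ + 1ξ → 49.3 = 0 + 1ξ, giving ξ = 49.3 kmol/h.
Outlet amounts (n = n₀ + ν ξ):
  B: 154 − 1(49.3) = 104.7
  A: 0 + 1(49.3) = 49.3

105 kmol/h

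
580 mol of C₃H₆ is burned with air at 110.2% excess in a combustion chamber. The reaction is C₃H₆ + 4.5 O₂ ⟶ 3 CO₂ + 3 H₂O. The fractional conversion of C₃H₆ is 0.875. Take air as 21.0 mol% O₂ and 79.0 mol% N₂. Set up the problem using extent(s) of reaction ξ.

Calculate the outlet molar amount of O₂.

Stoichiometric O₂ = 4.5 × 580 = 2610 mol; O₂ fed = 2610 × 2.102 = 5486 mol.
N₂ fed = 5486 × 79/21 = 20640 mol.
Fuel reacted = 0.875 × 580 → ξ = 507.5 mol.
Outlet (n = n₀ + ν ξ):
  C₃H₆: 580 − 1(507.5) = 72.5
  O₂: 5486 − 4.5(507.5) = 3202
  N₂: 20640 (inert)
  CO₂: 0 + 3(507.5) = 1522
  H₂O: 0 + 3(507.5) = 1522

3200 mol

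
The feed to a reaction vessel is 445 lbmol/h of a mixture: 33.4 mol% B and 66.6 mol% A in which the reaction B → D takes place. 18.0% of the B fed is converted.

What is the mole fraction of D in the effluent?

0.0601

B reacted = 0.18 × 148.6 = 26.75 lbmol/h; ν_B = −1, so ξ = 26.75/1 = 26.75 lbmol/h.
Outlet amounts (n = n₀ + ν ξ):
  B: 148.6 − 1(26.75) = 121.9
  D: 0 + 1(26.75) = 26.75
  A: 296.4 (inert)
Total out = 445 lbmol/h; y_D = 26.75 / 445 = 0.06012.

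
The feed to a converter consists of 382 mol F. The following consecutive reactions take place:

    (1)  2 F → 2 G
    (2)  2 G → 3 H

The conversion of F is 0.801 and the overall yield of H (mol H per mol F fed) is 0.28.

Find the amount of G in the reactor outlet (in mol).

235 mol

Conversion of F: F consumed = 2ξ₁ = 0.801 × 382 → ξ₁ = 153 mol.
Yield of H: 3ξ₂ / 382 = 0.28 → ξ₂ = 35.65 mol.
Outlet amounts (n = n₀ + Σ ν·ξ):
  F: 382 − 2(153) = 76.02
  G: 0 + 2(153) − 2(35.65) = 234.7
  H: 0 + 3(35.65) = 107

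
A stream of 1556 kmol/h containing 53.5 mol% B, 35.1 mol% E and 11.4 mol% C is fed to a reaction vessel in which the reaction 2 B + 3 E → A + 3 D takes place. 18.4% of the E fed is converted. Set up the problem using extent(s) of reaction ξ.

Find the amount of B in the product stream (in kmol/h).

765 kmol/h

E reacted = 0.184 × 546.2 = 100.5 kmol/h; ν_E = −3, so ξ = 100.5/3 = 33.5 kmol/h.
Outlet amounts (n = n₀ + ν ξ):
  B: 832.5 − 2(33.5) = 765.5
  E: 546.2 − 3(33.5) = 445.7
  A: 0 + 1(33.5) = 33.5
  D: 0 + 3(33.5) = 100.5
  C: 177.4 (inert)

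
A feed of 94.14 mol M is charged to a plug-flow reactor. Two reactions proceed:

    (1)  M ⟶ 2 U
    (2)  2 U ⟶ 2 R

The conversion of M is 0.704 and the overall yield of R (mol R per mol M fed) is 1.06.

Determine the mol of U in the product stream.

Conversion of M: M consumed = 1ξ₁ = 0.704 × 94.14 → ξ₁ = 66.27 mol.
Yield of R: 2ξ₂ / 94.14 = 1.06 → ξ₂ = 49.89 mol.
Outlet amounts (n = n₀ + Σ ν·ξ):
  M: 94.14 − 1(66.27) = 27.87
  U: 0 + 2(66.27) − 2(49.89) = 32.76
  R: 0 + 2(49.89) = 99.79

32.8 mol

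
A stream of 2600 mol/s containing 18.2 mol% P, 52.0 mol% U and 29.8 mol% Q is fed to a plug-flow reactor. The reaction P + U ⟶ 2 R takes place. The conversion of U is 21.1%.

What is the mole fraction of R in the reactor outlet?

U reacted = 0.211 × 1352 = 285.3 mol/s; ν_U = −1, so ξ = 285.3/1 = 285.3 mol/s.
Outlet amounts (n = n₀ + ν ξ):
  P: 473.2 − 1(285.3) = 187.9
  U: 1352 − 1(285.3) = 1067
  R: 0 + 2(285.3) = 570.5
  Q: 774.8 (inert)
Total out = 2600 mol/s; y_R = 570.5 / 2600 = 0.2194.

0.219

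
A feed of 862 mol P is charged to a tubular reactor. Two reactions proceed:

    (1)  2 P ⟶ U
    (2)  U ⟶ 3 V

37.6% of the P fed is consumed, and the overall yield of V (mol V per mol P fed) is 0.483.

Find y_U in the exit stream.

Conversion of P: P consumed = 2ξ₁ = 0.376 × 862 → ξ₁ = 162.1 mol.
Yield of V: 3ξ₂ / 862 = 0.483 → ξ₂ = 138.8 mol.
Outlet amounts (n = n₀ + Σ ν·ξ):
  P: 862 − 2(162.1) = 537.9
  U: 0 + 1(162.1) − 1(138.8) = 23.27
  V: 0 + 3(138.8) = 416.3
Total out = 977.5 mol; y_U = 23.27 / 977.5 = 0.02381.

0.0238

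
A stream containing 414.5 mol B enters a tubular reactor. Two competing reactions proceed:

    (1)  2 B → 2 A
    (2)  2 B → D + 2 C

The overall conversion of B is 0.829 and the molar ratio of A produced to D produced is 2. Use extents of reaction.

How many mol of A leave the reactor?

Conversion of B: B consumed = 0.829 × 414.5 = 343.6 mol = 2ξ₁ + 2ξ₂.
Selectivity: 2ξ₁ / (1ξ₂) = 2 → ξ₁ = 1 ξ₂.
Substitute: (2·1 + 2) ξ₂ = 343.6 → ξ₂ = 85.91 mol, ξ₁ = 85.91 mol.
Outlet amounts (n = n₀ + Σ ν·ξ):
  B: 414.5 − 2(85.91) − 2(85.91) = 70.88
  A: 0 + 2(85.91) = 171.8
  D: 0 + 1(85.91) = 85.91
  C: 0 + 2(85.91) = 171.8

172 mol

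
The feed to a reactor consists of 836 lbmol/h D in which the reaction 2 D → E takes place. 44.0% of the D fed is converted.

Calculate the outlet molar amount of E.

184 lbmol/h

D reacted = 0.44 × 836 = 367.8 lbmol/h; ν_D = −2, so ξ = 367.8/2 = 183.9 lbmol/h.
Outlet amounts (n = n₀ + ν ξ):
  D: 836 − 2(183.9) = 468.2
  E: 0 + 1(183.9) = 183.9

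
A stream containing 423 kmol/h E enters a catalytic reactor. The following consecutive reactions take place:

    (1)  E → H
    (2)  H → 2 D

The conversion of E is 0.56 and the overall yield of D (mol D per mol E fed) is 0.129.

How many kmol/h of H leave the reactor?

Conversion of E: E consumed = 1ξ₁ = 0.56 × 423 → ξ₁ = 236.9 kmol/h.
Yield of D: 2ξ₂ / 423 = 0.129 → ξ₂ = 27.28 kmol/h.
Outlet amounts (n = n₀ + Σ ν·ξ):
  E: 423 − 1(236.9) = 186.1
  H: 0 + 1(236.9) − 1(27.28) = 209.6
  D: 0 + 2(27.28) = 54.57

210 kmol/h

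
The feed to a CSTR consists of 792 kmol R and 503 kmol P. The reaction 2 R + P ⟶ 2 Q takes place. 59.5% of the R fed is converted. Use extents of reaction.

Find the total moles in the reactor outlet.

R reacted = 0.595 × 792 = 471.2 kmol; ν_R = −2, so ξ = 471.2/2 = 235.6 kmol.
Outlet amounts (n = n₀ + ν ξ):
  R: 792 − 2(235.6) = 320.8
  P: 503 − 1(235.6) = 267.4
  Q: 0 + 2(235.6) = 471.2
Total out = 320.8 + 267.4 + 471.2 = 1059 kmol.

1060 kmol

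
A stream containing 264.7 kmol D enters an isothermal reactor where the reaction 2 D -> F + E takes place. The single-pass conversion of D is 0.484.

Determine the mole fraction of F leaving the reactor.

D reacted = 0.484 × 264.7 = 128.1 kmol; ν_D = −2, so ξ = 128.1/2 = 64.06 kmol.
Outlet amounts (n = n₀ + ν ξ):
  D: 264.7 − 2(64.06) = 136.6
  F: 0 + 1(64.06) = 64.06
  E: 0 + 1(64.06) = 64.06
Total out = 264.7 kmol; y_F = 64.06 / 264.7 = 0.242.

0.242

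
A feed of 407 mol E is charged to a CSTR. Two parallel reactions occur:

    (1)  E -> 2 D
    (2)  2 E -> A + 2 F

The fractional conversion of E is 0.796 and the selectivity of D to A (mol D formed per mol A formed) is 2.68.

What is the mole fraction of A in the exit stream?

0.153

Conversion of E: E consumed = 0.796 × 407 = 324 mol = 1ξ₁ + 2ξ₂.
Selectivity: 2ξ₁ / (1ξ₂) = 2.68 → ξ₁ = 1.34 ξ₂.
Substitute: (1·1.34 + 2) ξ₂ = 324 → ξ₂ = 97 mol, ξ₁ = 130 mol.
Outlet amounts (n = n₀ + Σ ν·ξ):
  E: 407 − 1(130) − 2(97) = 83.03
  D: 0 + 2(130) = 260
  A: 0 + 1(97) = 97
  F: 0 + 2(97) = 194
Total out = 634 mol; y_A = 97 / 634 = 0.153.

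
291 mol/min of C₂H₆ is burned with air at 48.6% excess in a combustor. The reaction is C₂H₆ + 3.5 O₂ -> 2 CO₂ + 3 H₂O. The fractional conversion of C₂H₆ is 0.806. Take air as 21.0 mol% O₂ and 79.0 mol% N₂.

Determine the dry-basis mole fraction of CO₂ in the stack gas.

Stoichiometric O₂ = 3.5 × 291 = 1018 mol/min; O₂ fed = 1018 × 1.486 = 1513 mol/min.
N₂ fed = 1513 × 79/21 = 5694 mol/min.
Fuel reacted = 0.806 × 291 → ξ = 234.5 mol/min.
Outlet (n = n₀ + ν ξ):
  C₂H₆: 291 − 1(234.5) = 56.45
  O₂: 1513 − 3.5(234.5) = 692.6
  N₂: 5694 (inert)
  CO₂: 0 + 2(234.5) = 469.1
  H₂O: 0 + 3(234.5) = 703.6
Dry total = 6912 mol/min; y_CO₂ (dry) = 469.1 / 6912 = 0.06787.

0.0679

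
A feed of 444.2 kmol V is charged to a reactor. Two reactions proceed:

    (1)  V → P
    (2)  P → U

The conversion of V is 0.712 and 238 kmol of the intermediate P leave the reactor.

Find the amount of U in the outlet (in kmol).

Conversion of V: V consumed = 1ξ₁ = 0.712 × 444.2 → ξ₁ = 316.3 kmol.
P balance: n_P = 0 + 1ξ₁ − 1ξ₂ = 238 → ξ₂ = (1·316.3 − 238)/1 = 78.27 kmol.
Outlet amounts (n = n₀ + Σ ν·ξ):
  V: 444.2 − 1(316.3) = 127.9
  P: 0 + 1(316.3) − 1(78.27) = 238
  U: 0 + 1(78.27) = 78.27

78.3 kmol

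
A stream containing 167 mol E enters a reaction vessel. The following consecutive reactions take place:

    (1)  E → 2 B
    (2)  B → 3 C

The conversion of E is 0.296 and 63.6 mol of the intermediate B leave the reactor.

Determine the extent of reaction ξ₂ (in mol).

ξ₂ = 35.3 mol

Conversion of E: E consumed = 1ξ₁ = 0.296 × 167 → ξ₁ = 49.43 mol.
B balance: n_B = 0 + 2ξ₁ − 1ξ₂ = 63.6 → ξ₂ = (2·49.43 − 63.6)/1 = 35.26 mol.
Outlet amounts (n = n₀ + Σ ν·ξ):
  E: 167 − 1(49.43) = 117.6
  B: 0 + 2(49.43) − 1(35.26) = 63.6
  C: 0 + 3(35.26) = 105.8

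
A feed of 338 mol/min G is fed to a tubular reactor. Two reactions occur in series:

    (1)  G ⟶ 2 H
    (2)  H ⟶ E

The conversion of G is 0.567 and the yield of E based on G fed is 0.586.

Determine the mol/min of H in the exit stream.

Conversion of G: G consumed = 1ξ₁ = 0.567 × 338 → ξ₁ = 191.6 mol/min.
Yield of E: 1ξ₂ / 338 = 0.586 → ξ₂ = 198.1 mol/min.
Outlet amounts (n = n₀ + Σ ν·ξ):
  G: 338 − 1(191.6) = 146.4
  H: 0 + 2(191.6) − 1(198.1) = 185.2
  E: 0 + 1(198.1) = 198.1

185 mol/min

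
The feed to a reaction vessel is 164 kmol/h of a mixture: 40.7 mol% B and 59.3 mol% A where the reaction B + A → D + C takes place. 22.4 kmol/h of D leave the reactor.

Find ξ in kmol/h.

For D: n = n₀ + 1ξ → 22.4 = 0 + 1ξ, giving ξ = 22.4 kmol/h.
Outlet amounts (n = n₀ + ν ξ):
  B: 66.75 − 1(22.4) = 44.35
  A: 97.25 − 1(22.4) = 74.85
  D: 0 + 1(22.4) = 22.4
  C: 0 + 1(22.4) = 22.4

ξ = 22.4 kmol/h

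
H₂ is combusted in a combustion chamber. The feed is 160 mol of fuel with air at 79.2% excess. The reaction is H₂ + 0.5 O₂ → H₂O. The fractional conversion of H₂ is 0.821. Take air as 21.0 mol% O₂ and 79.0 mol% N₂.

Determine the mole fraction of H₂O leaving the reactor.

0.169

Stoichiometric O₂ = 0.5 × 160 = 80 mol; O₂ fed = 80 × 1.792 = 143.4 mol.
N₂ fed = 143.4 × 79/21 = 539.3 mol.
Fuel reacted = 0.821 × 160 → ξ = 131.4 mol.
Outlet (n = n₀ + ν ξ):
  H₂: 160 − 1(131.4) = 28.64
  O₂: 143.4 − 0.5(131.4) = 77.68
  N₂: 539.3 (inert)
  H₂O: 0 + 1(131.4) = 131.4
Total out = 777 mol; y_H₂O = 131.4 / 777 = 0.1691.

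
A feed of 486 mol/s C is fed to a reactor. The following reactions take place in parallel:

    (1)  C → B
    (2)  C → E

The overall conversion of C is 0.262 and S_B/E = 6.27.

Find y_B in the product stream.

0.226

Conversion of C: C consumed = 0.262 × 486 = 127.3 mol/s = 1ξ₁ + 1ξ₂.
Selectivity: 1ξ₁ / (1ξ₂) = 6.27 → ξ₁ = 6.27 ξ₂.
Substitute: (1·6.27 + 1) ξ₂ = 127.3 → ξ₂ = 17.51 mol/s, ξ₁ = 109.8 mol/s.
Outlet amounts (n = n₀ + Σ ν·ξ):
  C: 486 − 1(109.8) − 1(17.51) = 358.7
  B: 0 + 1(109.8) = 109.8
  E: 0 + 1(17.51) = 17.51
Total out = 486 mol/s; y_B = 109.8 / 486 = 0.226.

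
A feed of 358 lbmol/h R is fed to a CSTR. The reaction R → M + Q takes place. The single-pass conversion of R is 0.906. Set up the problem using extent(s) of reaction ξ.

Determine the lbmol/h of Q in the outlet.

R reacted = 0.906 × 358 = 324.3 lbmol/h; ν_R = −1, so ξ = 324.3/1 = 324.3 lbmol/h.
Outlet amounts (n = n₀ + ν ξ):
  R: 358 − 1(324.3) = 33.65
  M: 0 + 1(324.3) = 324.3
  Q: 0 + 1(324.3) = 324.3

324 lbmol/h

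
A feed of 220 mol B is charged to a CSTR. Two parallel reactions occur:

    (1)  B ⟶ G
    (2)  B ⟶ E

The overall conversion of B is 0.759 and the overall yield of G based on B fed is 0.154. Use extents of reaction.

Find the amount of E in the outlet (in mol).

Yield of G: 1ξ₁ / 220 = 0.154 → ξ₁ = 33.88 mol.
Conversion of B: 1ξ₁ + 1ξ₂ = 0.759 × 220 = 167 → ξ₂ = 133.1 mol.
Outlet amounts (n = n₀ + Σ ν·ξ):
  B: 220 − 1(33.88) − 1(133.1) = 53.02
  G: 0 + 1(33.88) = 33.88
  E: 0 + 1(133.1) = 133.1

133 mol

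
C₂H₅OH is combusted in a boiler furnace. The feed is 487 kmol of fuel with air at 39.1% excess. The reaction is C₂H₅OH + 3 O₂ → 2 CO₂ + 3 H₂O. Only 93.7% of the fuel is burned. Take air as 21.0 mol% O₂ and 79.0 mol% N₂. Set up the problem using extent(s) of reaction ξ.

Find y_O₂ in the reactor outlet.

Stoichiometric O₂ = 3 × 487 = 1461 kmol; O₂ fed = 1461 × 1.391 = 2032 kmol.
N₂ fed = 2032 × 79/21 = 7645 kmol.
Fuel reacted = 0.937 × 487 → ξ = 456.3 kmol.
Outlet (n = n₀ + ν ξ):
  C₂H₅OH: 487 − 1(456.3) = 30.68
  O₂: 2032 − 3(456.3) = 663.3
  N₂: 7645 (inert)
  CO₂: 0 + 2(456.3) = 912.6
  H₂O: 0 + 3(456.3) = 1369
Total out = 10620 kmol; y_O₂ = 663.3 / 10620 = 0.06245.

0.0625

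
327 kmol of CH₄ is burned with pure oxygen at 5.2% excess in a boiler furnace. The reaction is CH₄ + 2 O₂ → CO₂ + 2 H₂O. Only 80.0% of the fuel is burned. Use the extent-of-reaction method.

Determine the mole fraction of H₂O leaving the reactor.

Stoichiometric O₂ = 2 × 327 = 654 kmol; O₂ fed = 654 × 1.052 = 688 kmol.
Fuel reacted = 0.8 × 327 → ξ = 261.6 kmol.
Outlet (n = n₀ + ν ξ):
  CH₄: 327 − 1(261.6) = 65.4
  O₂: 688 − 2(261.6) = 164.8
  CO₂: 0 + 1(261.6) = 261.6
  H₂O: 0 + 2(261.6) = 523.2
Total out = 1015 kmol; y_H₂O = 523.2 / 1015 = 0.5155.

0.515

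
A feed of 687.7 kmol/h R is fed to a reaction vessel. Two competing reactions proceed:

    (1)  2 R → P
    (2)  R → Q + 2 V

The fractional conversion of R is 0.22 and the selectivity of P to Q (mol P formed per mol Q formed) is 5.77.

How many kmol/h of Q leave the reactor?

Conversion of R: R consumed = 0.22 × 687.7 = 151.3 kmol/h = 2ξ₁ + 1ξ₂.
Selectivity: 1ξ₁ / (1ξ₂) = 5.77 → ξ₁ = 5.77 ξ₂.
Substitute: (2·5.77 + 1) ξ₂ = 151.3 → ξ₂ = 12.06 kmol/h, ξ₁ = 69.61 kmol/h.
Outlet amounts (n = n₀ + Σ ν·ξ):
  R: 687.7 − 2(69.61) − 1(12.06) = 536.4
  P: 0 + 1(69.61) = 69.61
  Q: 0 + 1(12.06) = 12.06
  V: 0 + 2(12.06) = 24.13

12.1 kmol/h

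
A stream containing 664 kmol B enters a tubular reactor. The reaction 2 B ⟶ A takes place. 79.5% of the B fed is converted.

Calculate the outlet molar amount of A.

264 kmol

B reacted = 0.795 × 664 = 527.9 kmol; ν_B = −2, so ξ = 527.9/2 = 263.9 kmol.
Outlet amounts (n = n₀ + ν ξ):
  B: 664 − 2(263.9) = 136.1
  A: 0 + 1(263.9) = 263.9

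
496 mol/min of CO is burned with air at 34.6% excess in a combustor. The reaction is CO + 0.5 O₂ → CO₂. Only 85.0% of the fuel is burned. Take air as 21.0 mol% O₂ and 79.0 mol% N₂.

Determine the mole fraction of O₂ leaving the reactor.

0.0656

Stoichiometric O₂ = 0.5 × 496 = 248 mol/min; O₂ fed = 248 × 1.346 = 333.8 mol/min.
N₂ fed = 333.8 × 79/21 = 1256 mol/min.
Fuel reacted = 0.85 × 496 → ξ = 421.6 mol/min.
Outlet (n = n₀ + ν ξ):
  CO: 496 − 1(421.6) = 74.4
  O₂: 333.8 − 0.5(421.6) = 123
  N₂: 1256 (inert)
  CO₂: 0 + 1(421.6) = 421.6
Total out = 1875 mol/min; y_O₂ = 123 / 1875 = 0.06561.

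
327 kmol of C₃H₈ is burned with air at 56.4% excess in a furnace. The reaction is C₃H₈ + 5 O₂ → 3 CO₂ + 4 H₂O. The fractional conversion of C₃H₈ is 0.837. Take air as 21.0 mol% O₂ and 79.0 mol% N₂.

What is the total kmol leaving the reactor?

Stoichiometric O₂ = 5 × 327 = 1635 kmol; O₂ fed = 1635 × 1.564 = 2557 kmol.
N₂ fed = 2557 × 79/21 = 9620 kmol.
Fuel reacted = 0.837 × 327 → ξ = 273.7 kmol.
Outlet (n = n₀ + ν ξ):
  C₃H₈: 327 − 1(273.7) = 53.3
  O₂: 2557 − 5(273.7) = 1189
  N₂: 9620 (inert)
  CO₂: 0 + 3(273.7) = 821.1
  H₂O: 0 + 4(273.7) = 1095
Total out = 53.3 + 1189 + 9620 + 821.1 + 1095 = 12780 kmol.

12800 kmol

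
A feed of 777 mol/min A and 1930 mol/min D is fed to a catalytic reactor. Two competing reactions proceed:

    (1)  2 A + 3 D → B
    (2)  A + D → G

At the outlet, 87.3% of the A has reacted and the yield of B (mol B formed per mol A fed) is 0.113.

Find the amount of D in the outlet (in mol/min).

1160 mol/min

Yield of B: 1ξ₁ / 777 = 0.113 → ξ₁ = 87.8 mol/min.
Conversion of A: 2ξ₁ + 1ξ₂ = 0.873 × 777 = 678.3 → ξ₂ = 502.7 mol/min.
Outlet amounts (n = n₀ + Σ ν·ξ):
  A: 777 − 2(87.8) − 1(502.7) = 98.68
  D: 1930 − 3(87.8) − 1(502.7) = 1164
  B: 0 + 1(87.8) = 87.8
  G: 0 + 1(502.7) = 502.7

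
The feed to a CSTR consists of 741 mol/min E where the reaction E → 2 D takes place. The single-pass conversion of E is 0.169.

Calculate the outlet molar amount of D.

250 mol/min

E reacted = 0.169 × 741 = 125.2 mol/min; ν_E = −1, so ξ = 125.2/1 = 125.2 mol/min.
Outlet amounts (n = n₀ + ν ξ):
  E: 741 − 1(125.2) = 615.8
  D: 0 + 2(125.2) = 250.5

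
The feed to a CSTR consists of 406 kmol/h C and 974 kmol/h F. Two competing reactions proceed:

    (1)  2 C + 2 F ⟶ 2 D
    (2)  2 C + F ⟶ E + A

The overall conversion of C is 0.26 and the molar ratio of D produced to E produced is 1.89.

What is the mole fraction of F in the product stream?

0.688

Conversion of C: C consumed = 0.26 × 406 = 105.6 kmol/h = 2ξ₁ + 2ξ₂.
Selectivity: 2ξ₁ / (1ξ₂) = 1.89 → ξ₁ = 0.945 ξ₂.
Substitute: (2·0.945 + 2) ξ₂ = 105.6 → ξ₂ = 27.14 kmol/h, ξ₁ = 25.64 kmol/h.
Outlet amounts (n = n₀ + Σ ν·ξ):
  C: 406 − 2(25.64) − 2(27.14) = 300.4
  F: 974 − 2(25.64) − 1(27.14) = 895.6
  D: 0 + 2(25.64) = 51.29
  E: 0 + 1(27.14) = 27.14
  A: 0 + 1(27.14) = 27.14
Total out = 1302 kmol/h; y_F = 895.6 / 1302 = 0.6881.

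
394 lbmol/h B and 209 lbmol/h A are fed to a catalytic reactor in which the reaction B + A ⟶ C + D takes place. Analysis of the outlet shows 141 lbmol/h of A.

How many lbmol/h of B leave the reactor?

326 lbmol/h

For A: n = n₀ − 1ξ → 141 = 209 − 1ξ, giving ξ = 68 lbmol/h.
Outlet amounts (n = n₀ + ν ξ):
  B: 394 − 1(68) = 326
  A: 209 − 1(68) = 141
  C: 0 + 1(68) = 68
  D: 0 + 1(68) = 68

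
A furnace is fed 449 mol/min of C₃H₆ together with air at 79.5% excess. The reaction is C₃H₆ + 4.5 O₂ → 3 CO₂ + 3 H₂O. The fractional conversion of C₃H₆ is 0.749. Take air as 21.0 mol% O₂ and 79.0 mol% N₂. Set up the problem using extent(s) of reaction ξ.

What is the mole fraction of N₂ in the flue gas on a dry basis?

Stoichiometric O₂ = 4.5 × 449 = 2020 mol/min; O₂ fed = 2020 × 1.795 = 3627 mol/min.
N₂ fed = 3627 × 79/21 = 13640 mol/min.
Fuel reacted = 0.749 × 449 → ξ = 336.3 mol/min.
Outlet (n = n₀ + ν ξ):
  C₃H₆: 449 − 1(336.3) = 112.7
  O₂: 3627 − 4.5(336.3) = 2113
  N₂: 13640 (inert)
  CO₂: 0 + 3(336.3) = 1009
  H₂O: 0 + 3(336.3) = 1009
Dry total = 16880 mol/min; y_N₂ (dry) = 13640 / 16880 = 0.8083.

0.808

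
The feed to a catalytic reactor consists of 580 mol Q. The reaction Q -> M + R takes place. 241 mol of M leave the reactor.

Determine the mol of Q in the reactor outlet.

339 mol

For M: n = n₀ + 1ξ → 241 = 0 + 1ξ, giving ξ = 241 mol.
Outlet amounts (n = n₀ + ν ξ):
  Q: 580 − 1(241) = 339
  M: 0 + 1(241) = 241
  R: 0 + 1(241) = 241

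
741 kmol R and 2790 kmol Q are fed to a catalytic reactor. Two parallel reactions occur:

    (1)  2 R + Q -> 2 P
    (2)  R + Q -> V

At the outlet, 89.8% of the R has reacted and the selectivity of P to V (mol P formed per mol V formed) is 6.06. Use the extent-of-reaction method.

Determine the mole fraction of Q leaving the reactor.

Conversion of R: R consumed = 0.898 × 741 = 665.4 kmol = 2ξ₁ + 1ξ₂.
Selectivity: 2ξ₁ / (1ξ₂) = 6.06 → ξ₁ = 3.03 ξ₂.
Substitute: (2·3.03 + 1) ξ₂ = 665.4 → ξ₂ = 94.25 kmol, ξ₁ = 285.6 kmol.
Outlet amounts (n = n₀ + Σ ν·ξ):
  R: 741 − 2(285.6) − 1(94.25) = 75.58
  Q: 2790 − 1(285.6) − 1(94.25) = 2410
  P: 0 + 2(285.6) = 571.2
  V: 0 + 1(94.25) = 94.25
Total out = 3151 kmol; y_Q = 2410 / 3151 = 0.7648.

0.765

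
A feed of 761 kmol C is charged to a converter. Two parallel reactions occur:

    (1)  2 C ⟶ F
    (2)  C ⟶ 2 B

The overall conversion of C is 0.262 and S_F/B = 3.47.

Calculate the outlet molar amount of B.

Conversion of C: C consumed = 0.262 × 761 = 199.4 kmol = 2ξ₁ + 1ξ₂.
Selectivity: 1ξ₁ / (2ξ₂) = 3.47 → ξ₁ = 6.94 ξ₂.
Substitute: (2·6.94 + 1) ξ₂ = 199.4 → ξ₂ = 13.4 kmol, ξ₁ = 92.99 kmol.
Outlet amounts (n = n₀ + Σ ν·ξ):
  C: 761 − 2(92.99) − 1(13.4) = 561.6
  F: 0 + 1(92.99) = 92.99
  B: 0 + 2(13.4) = 26.8

26.8 kmol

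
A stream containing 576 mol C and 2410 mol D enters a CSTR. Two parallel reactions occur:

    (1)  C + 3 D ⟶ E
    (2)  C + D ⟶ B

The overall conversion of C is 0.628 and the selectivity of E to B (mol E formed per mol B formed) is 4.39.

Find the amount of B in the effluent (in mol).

67.1 mol

Conversion of C: C consumed = 0.628 × 576 = 361.7 mol = 1ξ₁ + 1ξ₂.
Selectivity: 1ξ₁ / (1ξ₂) = 4.39 → ξ₁ = 4.39 ξ₂.
Substitute: (1·4.39 + 1) ξ₂ = 361.7 → ξ₂ = 67.11 mol, ξ₁ = 294.6 mol.
Outlet amounts (n = n₀ + Σ ν·ξ):
  C: 576 − 1(294.6) − 1(67.11) = 214.3
  D: 2410 − 3(294.6) − 1(67.11) = 1459
  E: 0 + 1(294.6) = 294.6
  B: 0 + 1(67.11) = 67.11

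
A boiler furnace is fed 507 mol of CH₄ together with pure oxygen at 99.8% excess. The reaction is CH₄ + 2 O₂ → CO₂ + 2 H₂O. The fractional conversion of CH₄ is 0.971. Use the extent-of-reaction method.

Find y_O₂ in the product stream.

Stoichiometric O₂ = 2 × 507 = 1014 mol; O₂ fed = 1014 × 1.998 = 2026 mol.
Fuel reacted = 0.971 × 507 → ξ = 492.3 mol.
Outlet (n = n₀ + ν ξ):
  CH₄: 507 − 1(492.3) = 14.7
  O₂: 2026 − 2(492.3) = 1041
  CO₂: 0 + 1(492.3) = 492.3
  H₂O: 0 + 2(492.3) = 984.6
Total out = 2533 mol; y_O₂ = 1041 / 2533 = 0.4111.

0.411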